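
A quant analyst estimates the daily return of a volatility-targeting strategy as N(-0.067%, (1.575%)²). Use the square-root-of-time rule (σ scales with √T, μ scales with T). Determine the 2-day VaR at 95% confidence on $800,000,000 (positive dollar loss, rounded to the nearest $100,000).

$30,400,000

At 95%, z = 1.645.
σ_{2d} = 1.575% × √2 = 2.227%; μ_{2d} = 2 × -0.067% = -0.134%.
VaR = −(-0.134%) + 1.645 × 2.227% = 3.797%.
On $800,000,000: 0.03797 × $800,000,000 = $30,376,000.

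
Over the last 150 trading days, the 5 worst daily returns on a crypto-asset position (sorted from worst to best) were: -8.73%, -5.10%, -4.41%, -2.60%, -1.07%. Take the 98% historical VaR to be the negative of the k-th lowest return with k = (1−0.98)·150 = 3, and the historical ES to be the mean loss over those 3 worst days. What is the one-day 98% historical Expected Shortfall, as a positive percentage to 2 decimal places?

The 3 worst returns sum to -18.24%.
ES = −(-18.24%) / 3 = 6.08%.

6.08%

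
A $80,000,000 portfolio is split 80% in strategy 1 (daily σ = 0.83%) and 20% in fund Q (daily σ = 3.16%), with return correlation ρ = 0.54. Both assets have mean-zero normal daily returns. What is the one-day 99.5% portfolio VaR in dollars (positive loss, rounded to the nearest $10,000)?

$2,340,000

σ_p² = 0.8²·0.83² + 0.2²·3.16² + 2·0.54·0.8·0.2·0.83·3.16 = 1.2935 (%²).
σ_p = √1.2935 = 1.137%.
At 99.5%, z = 2.576.
VaR = 2.576 × 1.137% = 2.929%; on $80,000,000 that is $2,343,200.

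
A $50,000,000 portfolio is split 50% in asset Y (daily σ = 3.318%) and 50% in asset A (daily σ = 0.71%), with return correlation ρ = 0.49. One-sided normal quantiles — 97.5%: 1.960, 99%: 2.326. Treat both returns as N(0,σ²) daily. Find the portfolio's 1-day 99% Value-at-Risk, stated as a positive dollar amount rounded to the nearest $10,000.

$2,160,000

σ_p² = 0.5²·3.318² + 0.5²·0.71² + 2·0.49·0.5·0.5·3.318·0.71 = 3.4555 (%²).
σ_p = √3.4555 = 1.859%.
VaR = 2.326 × 1.859% = 4.324%; on $50,000,000 that is $2,162,000.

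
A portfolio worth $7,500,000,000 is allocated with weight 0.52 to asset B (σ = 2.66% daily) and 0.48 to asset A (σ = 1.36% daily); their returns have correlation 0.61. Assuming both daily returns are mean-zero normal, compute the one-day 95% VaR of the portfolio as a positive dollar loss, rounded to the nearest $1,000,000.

σ_p² = 0.52²·2.66² + 0.48²·1.36² + 2·0.61·0.52·0.48·2.66·1.36 = 3.4410 (%²).
σ_p = √3.4410 = 1.855%.
At 95%, z = 1.645.
VaR = 1.645 × 1.855% = 3.051%; on $7,500,000,000 that is $228,825,000.

$229,000,000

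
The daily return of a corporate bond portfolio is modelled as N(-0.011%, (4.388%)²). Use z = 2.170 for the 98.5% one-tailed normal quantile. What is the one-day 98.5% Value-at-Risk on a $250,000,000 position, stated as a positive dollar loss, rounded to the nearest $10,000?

$23,830,000

VaR = −μ + z·σ = −(-0.011%) + 2.170 × 4.388% = 9.533%.
On $250,000,000: 0.09533 × $250,000,000 = $23,832,500.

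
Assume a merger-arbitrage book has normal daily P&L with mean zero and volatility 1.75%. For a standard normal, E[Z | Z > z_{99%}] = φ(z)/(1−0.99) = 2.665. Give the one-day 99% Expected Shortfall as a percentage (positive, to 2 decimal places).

ES = 1.75% × 2.665 = 4.664%.

4.66%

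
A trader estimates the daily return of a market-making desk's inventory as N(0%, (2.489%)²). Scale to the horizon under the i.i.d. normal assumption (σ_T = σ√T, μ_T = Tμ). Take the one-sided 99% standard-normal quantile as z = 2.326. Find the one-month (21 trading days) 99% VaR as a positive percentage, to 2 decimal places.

26.53%

σ_{21d} = 2.489% × √21 = 11.406%.
VaR = 2.326 × 11.406% = 26.530%.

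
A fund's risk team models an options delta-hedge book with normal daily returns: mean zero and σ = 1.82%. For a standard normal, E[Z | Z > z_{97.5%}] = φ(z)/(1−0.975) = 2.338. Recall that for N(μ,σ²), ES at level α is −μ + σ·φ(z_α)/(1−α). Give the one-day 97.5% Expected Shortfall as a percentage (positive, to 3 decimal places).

4.255%

ES = 1.82% × 2.338 = 4.255%.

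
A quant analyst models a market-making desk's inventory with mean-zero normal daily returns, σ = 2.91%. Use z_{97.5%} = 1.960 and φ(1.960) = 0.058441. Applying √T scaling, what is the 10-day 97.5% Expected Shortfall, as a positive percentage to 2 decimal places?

σ_{10d} = 2.91% × √10 = 9.202%.
ES multiplier = φ(z)/(1−α) = 0.058441/0.025 = 2.338.
ES = 9.202% × 2.338 = 21.514%.

21.51%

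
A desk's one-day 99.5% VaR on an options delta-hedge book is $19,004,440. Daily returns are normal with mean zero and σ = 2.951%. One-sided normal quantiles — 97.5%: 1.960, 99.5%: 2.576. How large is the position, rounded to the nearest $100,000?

VaR as a fraction of value: z·σ = 2.576 × 2.951% = 7.60178%.
Position = $19,004,440 / 0.0760178 = $250,000,000.

$250,000,000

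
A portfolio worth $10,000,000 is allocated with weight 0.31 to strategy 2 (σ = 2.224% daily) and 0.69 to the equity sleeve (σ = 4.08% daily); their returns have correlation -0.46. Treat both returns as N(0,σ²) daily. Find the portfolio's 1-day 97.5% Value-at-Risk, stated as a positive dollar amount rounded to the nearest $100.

$504,100

σ_p² = 0.31²·2.224² + 0.69²·4.08² + 2·-0.46·0.31·0.69·2.224·4.08 = 6.6150 (%²).
σ_p = √6.6150 = 2.572%.
At 97.5%, z = 1.960.
VaR = 1.960 × 2.572% = 5.041%; on $10,000,000 that is $504,100.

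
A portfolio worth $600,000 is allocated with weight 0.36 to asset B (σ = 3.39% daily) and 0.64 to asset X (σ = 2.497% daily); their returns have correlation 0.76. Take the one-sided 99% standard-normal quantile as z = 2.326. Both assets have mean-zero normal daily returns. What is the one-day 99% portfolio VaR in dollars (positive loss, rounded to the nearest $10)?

σ_p² = 0.36²·3.39² + 0.64²·2.497² + 2·0.76·0.36·0.64·3.39·2.497 = 7.0077 (%²).
σ_p = √7.0077 = 2.647%.
VaR = 2.326 × 2.647% = 6.157%; on $600,000 that is $36,942.

$36,940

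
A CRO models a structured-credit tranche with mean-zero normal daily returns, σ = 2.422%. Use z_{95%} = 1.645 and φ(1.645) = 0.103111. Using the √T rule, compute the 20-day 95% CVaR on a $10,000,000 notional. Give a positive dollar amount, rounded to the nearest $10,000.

σ_{20d} = 2.422% × √20 = 10.832%.
ES multiplier = φ(z)/(1−α) = 0.103111/0.05 = 2.062.
ES = 10.832% × 2.062 = 22.336%; on $10,000,000: $2,233,600.

$2,230,000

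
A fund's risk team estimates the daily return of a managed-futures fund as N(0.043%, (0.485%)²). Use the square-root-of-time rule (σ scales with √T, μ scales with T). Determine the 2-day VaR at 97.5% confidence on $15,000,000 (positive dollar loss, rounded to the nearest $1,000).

At 97.5%, z = 1.960.
σ_{2d} = 0.485% × √2 = 0.686%; μ_{2d} = 2 × 0.043% = 0.086%.
VaR = −(0.086%) + 1.960 × 0.686% = 1.259%.
On $15,000,000: 0.01259 × $15,000,000 = $188,850.

$189,000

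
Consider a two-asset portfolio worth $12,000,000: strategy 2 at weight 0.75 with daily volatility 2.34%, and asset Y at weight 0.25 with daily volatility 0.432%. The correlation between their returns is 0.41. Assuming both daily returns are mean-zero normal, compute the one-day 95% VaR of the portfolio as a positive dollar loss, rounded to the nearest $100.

$355,700

σ_p² = 0.75²·2.34² + 0.25²·0.432² + 2·0.41·0.75·0.25·2.34·0.432 = 3.2471 (%²).
σ_p = √3.2471 = 1.802%.
At 95%, z = 1.645.
VaR = 1.645 × 1.802% = 2.964%; on $12,000,000 that is $355,680.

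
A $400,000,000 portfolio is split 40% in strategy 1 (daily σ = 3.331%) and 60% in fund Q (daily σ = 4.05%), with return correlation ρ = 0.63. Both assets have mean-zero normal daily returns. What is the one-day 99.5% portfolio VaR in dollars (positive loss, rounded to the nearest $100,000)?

$35,300,000

σ_p² = 0.4²·3.331² + 0.6²·4.05² + 2·0.63·0.4·0.6·3.331·4.05 = 11.7597 (%²).
σ_p = √11.7597 = 3.429%.
At 99.5%, z = 2.576.
VaR = 2.576 × 3.429% = 8.833%; on $400,000,000 that is $35,332,000.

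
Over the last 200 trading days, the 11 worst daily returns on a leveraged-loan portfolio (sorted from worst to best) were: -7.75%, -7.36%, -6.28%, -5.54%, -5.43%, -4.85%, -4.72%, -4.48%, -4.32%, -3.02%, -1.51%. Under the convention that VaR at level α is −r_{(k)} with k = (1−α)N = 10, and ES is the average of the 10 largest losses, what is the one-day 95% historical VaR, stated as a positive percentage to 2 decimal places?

k = 10; the 10th lowest return is -3.02%, so VaR = 3.02%.

3.02%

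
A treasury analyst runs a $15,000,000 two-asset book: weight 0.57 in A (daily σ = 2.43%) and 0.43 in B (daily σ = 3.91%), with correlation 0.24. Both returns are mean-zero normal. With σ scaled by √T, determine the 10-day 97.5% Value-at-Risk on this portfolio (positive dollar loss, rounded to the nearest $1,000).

$2,251,000

σ_p = √(0.57²·2.43² + 0.43²·3.91² + 2·0.24·0.57·0.43·2.43·3.91) = 2.421%.
σ_{10d} = 2.421% × √10 = 7.656%.
z(97.5%) = 1.960.
VaR = 1.960 × 7.656% = 15.006%; on $15,000,000 that is $2,250,900.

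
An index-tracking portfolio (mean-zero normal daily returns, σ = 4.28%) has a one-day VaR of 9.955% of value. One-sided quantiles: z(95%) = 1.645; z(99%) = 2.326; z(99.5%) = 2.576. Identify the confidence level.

99%

Implied z = VaR/σ = 9.955 / 4.28 = 2.326.
This matches z(99%) = 2.326.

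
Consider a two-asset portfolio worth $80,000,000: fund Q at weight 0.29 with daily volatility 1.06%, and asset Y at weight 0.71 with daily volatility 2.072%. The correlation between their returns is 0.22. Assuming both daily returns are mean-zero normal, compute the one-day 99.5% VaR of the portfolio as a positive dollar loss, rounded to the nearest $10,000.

$3,230,000

σ_p² = 0.29²·1.06² + 0.71²·2.072² + 2·0.22·0.29·0.71·1.06·2.072 = 2.4577 (%²).
σ_p = √2.4577 = 1.568%.
At 99.5%, z = 2.576.
VaR = 2.576 × 1.568% = 4.039%; on $80,000,000 that is $3,231,200.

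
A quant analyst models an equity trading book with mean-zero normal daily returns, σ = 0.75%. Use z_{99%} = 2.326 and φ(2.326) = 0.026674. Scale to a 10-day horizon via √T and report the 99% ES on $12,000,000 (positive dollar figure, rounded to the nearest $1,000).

σ_{10d} = 0.75% × √10 = 2.372%.
ES multiplier = φ(z)/(1−α) = 0.026674/0.01 = 2.667.
ES = 2.372% × 2.667 = 6.326%; on $12,000,000: $759,120.

$759,000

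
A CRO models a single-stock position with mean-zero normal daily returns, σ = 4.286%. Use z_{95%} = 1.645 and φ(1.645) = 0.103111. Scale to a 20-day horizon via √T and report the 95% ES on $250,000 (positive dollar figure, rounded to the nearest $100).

$98,800

σ_{20d} = 4.286% × √20 = 19.168%.
ES multiplier = φ(z)/(1−α) = 0.103111/0.05 = 2.062.
ES = 19.168% × 2.062 = 39.524%; on $250,000: $98,810.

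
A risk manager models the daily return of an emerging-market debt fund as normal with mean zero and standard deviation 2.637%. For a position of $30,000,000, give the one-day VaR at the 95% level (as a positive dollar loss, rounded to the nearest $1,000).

$1,301,000

At 95% one-sided, z = 1.645.
VaR = z·σ = 1.645 × 2.637% = 4.338%.
On $30,000,000: 0.04338 × $30,000,000 = $1,301,400.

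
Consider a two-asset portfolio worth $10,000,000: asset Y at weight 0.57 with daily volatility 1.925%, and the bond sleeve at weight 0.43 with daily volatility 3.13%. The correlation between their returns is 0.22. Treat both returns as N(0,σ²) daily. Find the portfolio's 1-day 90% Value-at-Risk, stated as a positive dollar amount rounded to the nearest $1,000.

$245,000

σ_p² = 0.57²·1.925² + 0.43²·3.13² + 2·0.22·0.57·0.43·1.925·3.13 = 3.6652 (%²).
σ_p = √3.6652 = 1.914%.
At 90%, z = 1.282.
VaR = 1.282 × 1.914% = 2.454%; on $10,000,000 that is $245,400.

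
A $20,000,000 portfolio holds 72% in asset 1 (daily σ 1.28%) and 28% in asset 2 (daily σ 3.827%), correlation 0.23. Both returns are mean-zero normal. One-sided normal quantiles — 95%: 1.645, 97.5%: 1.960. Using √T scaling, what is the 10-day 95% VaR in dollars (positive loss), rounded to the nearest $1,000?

σ_p = √(0.72²·1.28² + 0.28²·3.827² + 2·0.23·0.72·0.28·1.28·3.827) = 1.566%.
σ_{10d} = 1.566% × √10 = 4.952%.
VaR = 1.645 × 4.952% = 8.146%; on $20,000,000 that is $1,629,200.

$1,629,000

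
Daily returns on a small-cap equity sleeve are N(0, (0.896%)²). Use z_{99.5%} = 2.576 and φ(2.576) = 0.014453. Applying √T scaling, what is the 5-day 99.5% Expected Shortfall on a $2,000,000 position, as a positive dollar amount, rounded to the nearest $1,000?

$116,000

σ_{5d} = 0.896% × √5 = 2.004%.
ES multiplier = φ(z)/(1−α) = 0.014453/0.005 = 2.891.
ES = 2.004% × 2.891 = 5.794%; on $2,000,000: $115,880.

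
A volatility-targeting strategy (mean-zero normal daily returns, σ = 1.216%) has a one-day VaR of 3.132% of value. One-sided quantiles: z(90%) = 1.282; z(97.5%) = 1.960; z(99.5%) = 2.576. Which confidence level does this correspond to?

Implied z = VaR/σ = 3.132 / 1.216 = 2.576.
This matches z(99.5%) = 2.576.

99.5%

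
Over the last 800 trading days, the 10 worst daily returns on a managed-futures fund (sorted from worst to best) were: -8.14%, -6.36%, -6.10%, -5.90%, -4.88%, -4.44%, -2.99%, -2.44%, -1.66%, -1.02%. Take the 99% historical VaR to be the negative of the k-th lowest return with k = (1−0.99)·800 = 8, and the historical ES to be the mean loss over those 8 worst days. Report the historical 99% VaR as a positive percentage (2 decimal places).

k = 8; the 8th lowest return is -2.44%, so VaR = 2.44%.

2.44%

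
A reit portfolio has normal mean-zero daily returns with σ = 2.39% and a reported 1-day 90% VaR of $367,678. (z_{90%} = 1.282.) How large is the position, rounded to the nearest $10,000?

VaR as a fraction of value: z·σ = 1.282 × 2.39% = 3.06398%.
Position = $367,678 / 0.0306398 = $12,000,013.

$12,000,000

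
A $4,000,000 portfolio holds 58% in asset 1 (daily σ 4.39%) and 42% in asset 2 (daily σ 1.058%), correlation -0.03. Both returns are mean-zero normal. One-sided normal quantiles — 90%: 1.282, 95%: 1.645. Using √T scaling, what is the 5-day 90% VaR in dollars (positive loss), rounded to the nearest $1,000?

$295,000

σ_p = √(0.58²·4.39² + 0.42²·1.058² + 2·-0.03·0.58·0.42·4.39·1.058) = 2.572%.
σ_{5d} = 2.572% × √5 = 5.751%.
VaR = 1.282 × 5.751% = 7.373%; on $4,000,000 that is $294,920.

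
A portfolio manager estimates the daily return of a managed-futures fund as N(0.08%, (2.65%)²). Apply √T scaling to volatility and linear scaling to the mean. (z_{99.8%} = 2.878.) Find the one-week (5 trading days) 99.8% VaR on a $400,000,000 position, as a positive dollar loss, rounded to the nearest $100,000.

σ_{5d} = 2.65% × √5 = 5.926%; μ_{5d} = 5 × 0.08% = 0.400%.
VaR = −(0.400%) + 2.878 × 5.926% = 16.655%.
On $400,000,000: 0.16655 × $400,000,000 = $66,620,000.

$66,600,000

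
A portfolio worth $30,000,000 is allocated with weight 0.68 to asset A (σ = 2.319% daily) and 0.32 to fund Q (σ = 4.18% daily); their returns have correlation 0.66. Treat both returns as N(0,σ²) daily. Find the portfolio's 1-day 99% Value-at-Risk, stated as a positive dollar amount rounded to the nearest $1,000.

σ_p² = 0.68²·2.319² + 0.32²·4.18² + 2·0.66·0.68·0.32·2.319·4.18 = 7.0601 (%²).
σ_p = √7.0601 = 2.657%.
At 99%, z = 2.326.
VaR = 2.326 × 2.657% = 6.180%; on $30,000,000 that is $1,854,000.

$1,854,000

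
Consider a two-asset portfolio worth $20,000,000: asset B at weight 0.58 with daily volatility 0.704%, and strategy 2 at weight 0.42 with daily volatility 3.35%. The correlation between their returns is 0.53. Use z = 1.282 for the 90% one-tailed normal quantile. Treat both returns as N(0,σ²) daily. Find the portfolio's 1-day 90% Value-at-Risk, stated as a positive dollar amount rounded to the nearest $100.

σ_p² = 0.58²·0.704² + 0.42²·3.35² + 2·0.53·0.58·0.42·0.704·3.35 = 2.7554 (%²).
σ_p = √2.7554 = 1.660%.
VaR = 1.282 × 1.660% = 2.128%; on $20,000,000 that is $425,600.

$425,600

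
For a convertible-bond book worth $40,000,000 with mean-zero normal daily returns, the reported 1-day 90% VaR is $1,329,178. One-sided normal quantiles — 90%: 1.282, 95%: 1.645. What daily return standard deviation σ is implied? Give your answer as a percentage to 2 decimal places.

2.59%

VaR as a fraction: $1,329,178 / $40,000,000 = 3.323%.
σ = VaR / z = 3.323% / 1.282 = 2.592%.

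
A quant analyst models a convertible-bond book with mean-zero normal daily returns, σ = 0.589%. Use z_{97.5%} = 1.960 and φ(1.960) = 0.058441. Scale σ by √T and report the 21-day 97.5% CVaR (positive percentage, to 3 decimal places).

σ_{21d} = 0.589% × √21 = 2.699%.
ES multiplier = φ(z)/(1−α) = 0.058441/0.025 = 2.338.
ES = 2.699% × 2.338 = 6.310%.

6.310%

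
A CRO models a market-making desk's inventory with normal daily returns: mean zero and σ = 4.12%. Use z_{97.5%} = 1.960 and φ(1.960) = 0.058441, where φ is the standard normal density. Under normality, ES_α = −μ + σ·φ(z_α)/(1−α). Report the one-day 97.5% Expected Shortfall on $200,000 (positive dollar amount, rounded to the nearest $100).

Tail multiplier: φ(z)/(1−α) = 0.058441 / 0.025 = 2.338.
ES = 4.12% × 2.338 = 9.633%.
On $200,000: 0.09633 × $200,000 = $19,266.

$19,300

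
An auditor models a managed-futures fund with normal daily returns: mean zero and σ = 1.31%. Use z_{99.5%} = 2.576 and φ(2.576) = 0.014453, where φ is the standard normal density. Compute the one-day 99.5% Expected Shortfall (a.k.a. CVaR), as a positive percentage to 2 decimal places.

Tail multiplier: φ(z)/(1−α) = 0.014453 / 0.005 = 2.891.
ES = 1.31% × 2.891 = 3.787%.

3.79%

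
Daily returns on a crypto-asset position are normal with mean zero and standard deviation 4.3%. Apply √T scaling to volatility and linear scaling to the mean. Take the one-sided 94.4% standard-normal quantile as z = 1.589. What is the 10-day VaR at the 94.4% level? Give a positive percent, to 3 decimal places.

21.607%

σ_{10d} = 4.3% × √10 = 13.598%.
VaR = 1.589 × 13.598% = 21.607%.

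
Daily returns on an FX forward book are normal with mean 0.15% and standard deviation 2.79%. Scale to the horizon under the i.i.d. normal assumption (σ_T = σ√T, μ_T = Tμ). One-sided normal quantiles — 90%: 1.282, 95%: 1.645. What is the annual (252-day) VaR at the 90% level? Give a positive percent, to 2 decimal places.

18.98%

σ_{252d} = 2.79% × √252 = 44.290%; μ_{252d} = 252 × 0.15% = 37.800%.
VaR = −(37.800%) + 1.282 × 44.290% = 18.980%.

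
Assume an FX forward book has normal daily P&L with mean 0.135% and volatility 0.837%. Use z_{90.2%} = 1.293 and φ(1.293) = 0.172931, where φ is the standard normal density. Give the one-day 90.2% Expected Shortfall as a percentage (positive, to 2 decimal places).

1.34%

Tail multiplier: φ(z)/(1−α) = 0.172931 / 0.098 = 1.765.
ES = −(0.135%) + 0.837% × 1.765 = 1.342%.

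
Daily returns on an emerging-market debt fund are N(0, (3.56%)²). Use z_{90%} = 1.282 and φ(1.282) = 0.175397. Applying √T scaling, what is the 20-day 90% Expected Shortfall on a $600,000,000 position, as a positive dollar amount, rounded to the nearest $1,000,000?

$168,000,000

σ_{20d} = 3.56% × √20 = 15.921%.
ES multiplier = φ(z)/(1−α) = 0.175397/0.1 = 1.754.
ES = 15.921% × 1.754 = 27.925%; on $600,000,000: $167,550,000.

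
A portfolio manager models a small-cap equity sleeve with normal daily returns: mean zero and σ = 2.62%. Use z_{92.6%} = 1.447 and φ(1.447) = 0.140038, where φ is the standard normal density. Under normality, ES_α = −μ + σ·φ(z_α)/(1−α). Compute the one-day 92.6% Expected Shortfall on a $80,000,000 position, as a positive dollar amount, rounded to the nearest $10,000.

$3,970,000

Tail multiplier: φ(z)/(1−α) = 0.140038 / 0.074 = 1.892.
ES = 2.62% × 1.892 = 4.957%.
On $80,000,000: 0.04957 × $80,000,000 = $3,965,600.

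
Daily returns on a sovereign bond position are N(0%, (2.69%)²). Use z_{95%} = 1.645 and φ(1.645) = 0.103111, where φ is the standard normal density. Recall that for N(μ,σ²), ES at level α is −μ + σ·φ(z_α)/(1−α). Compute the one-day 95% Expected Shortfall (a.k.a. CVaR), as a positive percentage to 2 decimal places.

Tail multiplier: φ(z)/(1−α) = 0.103111 / 0.05 = 2.062.
ES = 2.69% × 2.062 = 5.547%.

5.55%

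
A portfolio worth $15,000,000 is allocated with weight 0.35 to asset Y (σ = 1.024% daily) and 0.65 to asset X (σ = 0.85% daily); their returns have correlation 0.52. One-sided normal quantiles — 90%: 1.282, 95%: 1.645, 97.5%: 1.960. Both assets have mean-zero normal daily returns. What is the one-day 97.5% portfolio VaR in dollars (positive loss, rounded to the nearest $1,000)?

σ_p² = 0.35²·1.024² + 0.65²·0.85² + 2·0.52·0.35·0.65·1.024·0.85 = 0.6396 (%²).
σ_p = √0.6396 = 0.800%.
VaR = 1.960 × 0.800% = 1.568%; on $15,000,000 that is $235,200.

$235,000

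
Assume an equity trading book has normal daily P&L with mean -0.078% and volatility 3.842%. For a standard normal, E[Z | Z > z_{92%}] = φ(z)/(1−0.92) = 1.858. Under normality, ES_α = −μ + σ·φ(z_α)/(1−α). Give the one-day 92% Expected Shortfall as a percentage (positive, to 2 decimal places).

7.22%

ES = −(-0.078%) + 3.842% × 1.858 = 7.216%.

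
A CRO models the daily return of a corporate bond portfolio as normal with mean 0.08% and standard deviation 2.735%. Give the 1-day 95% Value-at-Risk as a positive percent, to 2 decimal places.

At 95% one-sided, z = 1.645.
VaR = −μ + z·σ = −(0.08%) + 1.645 × 2.735% = 4.419%.

4.42%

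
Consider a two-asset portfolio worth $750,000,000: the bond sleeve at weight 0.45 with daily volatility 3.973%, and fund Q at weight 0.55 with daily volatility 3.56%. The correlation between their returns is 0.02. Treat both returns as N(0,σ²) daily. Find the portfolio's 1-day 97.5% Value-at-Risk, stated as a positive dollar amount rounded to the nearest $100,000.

$39,400,000

σ_p² = 0.45²·3.973² + 0.55²·3.56² + 2·0.02·0.45·0.55·3.973·3.56 = 7.1702 (%²).
σ_p = √7.1702 = 2.678%.
At 97.5%, z = 1.960.
VaR = 1.960 × 2.678% = 5.249%; on $750,000,000 that is $39,367,500.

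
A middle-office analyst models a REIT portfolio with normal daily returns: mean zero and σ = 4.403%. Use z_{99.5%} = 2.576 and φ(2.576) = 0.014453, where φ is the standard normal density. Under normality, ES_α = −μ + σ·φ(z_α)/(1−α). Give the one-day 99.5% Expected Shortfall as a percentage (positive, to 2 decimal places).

12.73%

Tail multiplier: φ(z)/(1−α) = 0.014453 / 0.005 = 2.891.
ES = 4.403% × 2.891 = 12.729%.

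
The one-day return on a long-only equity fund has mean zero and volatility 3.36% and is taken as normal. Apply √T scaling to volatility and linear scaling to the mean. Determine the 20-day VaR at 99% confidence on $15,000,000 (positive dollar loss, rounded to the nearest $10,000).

$5,240,000

At 99%, z = 2.326.
σ_{20d} = 3.36% × √20 = 15.026%.
VaR = 2.326 × 15.026% = 34.950%.
On $15,000,000: 0.34950 × $15,000,000 = $5,242,500.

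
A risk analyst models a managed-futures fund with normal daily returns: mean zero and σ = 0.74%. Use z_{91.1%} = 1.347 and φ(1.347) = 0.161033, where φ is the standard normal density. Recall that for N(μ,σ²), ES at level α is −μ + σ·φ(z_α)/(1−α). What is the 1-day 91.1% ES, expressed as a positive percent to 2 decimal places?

Tail multiplier: φ(z)/(1−α) = 0.161033 / 0.089 = 1.809.
ES = 0.74% × 1.809 = 1.339%.

1.34%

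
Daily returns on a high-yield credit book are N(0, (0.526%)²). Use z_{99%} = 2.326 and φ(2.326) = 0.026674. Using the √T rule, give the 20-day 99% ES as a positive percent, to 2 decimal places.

6.27%

σ_{20d} = 0.526% × √20 = 2.352%.
ES multiplier = φ(z)/(1−α) = 0.026674/0.01 = 2.667.
ES = 2.352% × 2.667 = 6.273%.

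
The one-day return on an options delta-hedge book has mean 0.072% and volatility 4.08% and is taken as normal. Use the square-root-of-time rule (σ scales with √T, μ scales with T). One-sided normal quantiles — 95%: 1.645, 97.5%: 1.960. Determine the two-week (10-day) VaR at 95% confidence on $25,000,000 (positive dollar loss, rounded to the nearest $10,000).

σ_{10d} = 4.08% × √10 = 12.902%; μ_{10d} = 10 × 0.072% = 0.720%.
VaR = −(0.720%) + 1.645 × 12.902% = 20.504%.
On $25,000,000: 0.20504 × $25,000,000 = $5,126,000.

$5,130,000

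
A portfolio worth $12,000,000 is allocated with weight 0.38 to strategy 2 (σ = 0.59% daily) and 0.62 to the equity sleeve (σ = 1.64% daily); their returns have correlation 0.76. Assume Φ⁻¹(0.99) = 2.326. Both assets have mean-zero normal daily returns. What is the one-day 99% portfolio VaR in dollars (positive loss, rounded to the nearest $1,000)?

σ_p² = 0.38²·0.59² + 0.62²·1.64² + 2·0.76·0.38·0.62·0.59·1.64 = 1.4307 (%²).
σ_p = √1.4307 = 1.196%.
VaR = 2.326 × 1.196% = 2.782%; on $12,000,000 that is $333,840.

$334,000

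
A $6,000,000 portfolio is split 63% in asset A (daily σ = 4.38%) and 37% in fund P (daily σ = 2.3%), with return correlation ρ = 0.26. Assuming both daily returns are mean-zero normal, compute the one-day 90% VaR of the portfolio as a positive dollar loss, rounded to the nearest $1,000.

$238,000

σ_p² = 0.63²·4.38² + 0.37²·2.3² + 2·0.26·0.63·0.37·4.38·2.3 = 9.5596 (%²).
σ_p = √9.5596 = 3.092%.
At 90%, z = 1.282.
VaR = 1.282 × 3.092% = 3.964%; on $6,000,000 that is $237,840.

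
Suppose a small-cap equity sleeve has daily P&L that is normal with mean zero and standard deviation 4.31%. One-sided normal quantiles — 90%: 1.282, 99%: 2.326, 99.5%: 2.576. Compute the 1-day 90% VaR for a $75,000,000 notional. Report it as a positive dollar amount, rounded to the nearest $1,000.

$4,144,000

VaR = z·σ = 1.282 × 4.31% = 5.525%.
On $75,000,000: 0.05525 × $75,000,000 = $4,143,750.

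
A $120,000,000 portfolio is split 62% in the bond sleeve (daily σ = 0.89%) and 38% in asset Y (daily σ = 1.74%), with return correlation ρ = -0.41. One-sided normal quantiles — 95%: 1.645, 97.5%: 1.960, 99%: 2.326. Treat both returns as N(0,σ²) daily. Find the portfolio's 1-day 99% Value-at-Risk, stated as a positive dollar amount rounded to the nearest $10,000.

$1,860,000

σ_p² = 0.62²·0.89² + 0.38²·1.74² + 2·-0.41·0.62·0.38·0.89·1.74 = 0.4425 (%²).
σ_p = √0.4425 = 0.665%.
VaR = 2.326 × 0.665% = 1.547%; on $120,000,000 that is $1,856,400.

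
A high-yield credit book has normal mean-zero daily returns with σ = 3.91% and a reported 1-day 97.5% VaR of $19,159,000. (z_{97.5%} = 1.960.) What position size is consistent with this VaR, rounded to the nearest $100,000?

VaR as a fraction of value: z·σ = 1.960 × 3.91% = 7.6636%.
Position = $19,159,000 / 0.076636 = $250,000,000.

$250,000,000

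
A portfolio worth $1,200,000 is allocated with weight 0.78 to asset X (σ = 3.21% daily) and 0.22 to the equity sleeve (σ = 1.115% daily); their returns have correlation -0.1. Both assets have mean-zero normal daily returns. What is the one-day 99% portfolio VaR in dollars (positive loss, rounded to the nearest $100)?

$69,500

σ_p² = 0.78²·3.21² + 0.22²·1.115² + 2·-0.1·0.78·0.22·3.21·1.115 = 6.2064 (%²).
σ_p = √6.2064 = 2.491%.
At 99%, z = 2.326.
VaR = 2.326 × 2.491% = 5.794%; on $1,200,000 that is $69,528.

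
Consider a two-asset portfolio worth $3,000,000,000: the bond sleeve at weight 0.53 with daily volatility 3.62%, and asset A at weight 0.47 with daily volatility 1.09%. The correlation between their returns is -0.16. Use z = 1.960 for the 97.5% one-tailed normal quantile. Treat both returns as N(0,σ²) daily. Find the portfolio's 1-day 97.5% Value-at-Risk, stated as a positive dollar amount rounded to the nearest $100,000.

σ_p² = 0.53²·3.62² + 0.47²·1.09² + 2·-0.16·0.53·0.47·3.62·1.09 = 3.6289 (%²).
σ_p = √3.6289 = 1.905%.
VaR = 1.960 × 1.905% = 3.734%; on $3,000,000,000 that is $112,020,000.

$112,000,000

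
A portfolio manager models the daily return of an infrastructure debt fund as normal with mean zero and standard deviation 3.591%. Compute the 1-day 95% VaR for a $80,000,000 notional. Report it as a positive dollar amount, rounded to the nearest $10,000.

At 95% one-sided, z = 1.645.
VaR = z·σ = 1.645 × 3.591% = 5.907%.
On $80,000,000: 0.05907 × $80,000,000 = $4,725,600.

$4,730,000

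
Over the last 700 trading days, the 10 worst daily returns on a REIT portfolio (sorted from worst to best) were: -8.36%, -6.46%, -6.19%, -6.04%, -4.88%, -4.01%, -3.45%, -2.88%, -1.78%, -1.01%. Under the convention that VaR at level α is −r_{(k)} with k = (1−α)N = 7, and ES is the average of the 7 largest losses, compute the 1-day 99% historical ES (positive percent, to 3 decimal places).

5.627%

The 7 worst returns sum to -39.39%.
ES = −(-39.39%) / 7 = 5.6271…% ≈ 5.627%.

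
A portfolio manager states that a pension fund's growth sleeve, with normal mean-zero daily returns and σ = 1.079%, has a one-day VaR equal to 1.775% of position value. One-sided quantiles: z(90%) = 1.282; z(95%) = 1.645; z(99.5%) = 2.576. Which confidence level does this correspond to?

95%

Implied z = VaR/σ = 1.775 / 1.079 = 1.645.
This matches z(95%) = 1.645.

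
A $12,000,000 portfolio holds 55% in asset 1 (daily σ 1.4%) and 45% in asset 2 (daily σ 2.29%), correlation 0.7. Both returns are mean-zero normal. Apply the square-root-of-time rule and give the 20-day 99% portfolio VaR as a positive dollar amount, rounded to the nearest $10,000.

$2,080,000

σ_p = √(0.55²·1.4² + 0.45²·2.29² + 2·0.7·0.55·0.45·1.4·2.29) = 1.663%.
σ_{20d} = 1.663% × √20 = 7.437%.
z(99%) = 2.326.
VaR = 2.326 × 7.437% = 17.298%; on $12,000,000 that is $2,075,760.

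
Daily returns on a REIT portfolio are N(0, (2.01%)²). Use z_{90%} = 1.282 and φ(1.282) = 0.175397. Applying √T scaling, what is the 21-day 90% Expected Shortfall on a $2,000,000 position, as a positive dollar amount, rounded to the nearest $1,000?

σ_{21d} = 2.01% × √21 = 9.211%.
ES multiplier = φ(z)/(1−α) = 0.175397/0.1 = 1.754.
ES = 9.211% × 1.754 = 16.156%; on $2,000,000: $323,120.

$323,000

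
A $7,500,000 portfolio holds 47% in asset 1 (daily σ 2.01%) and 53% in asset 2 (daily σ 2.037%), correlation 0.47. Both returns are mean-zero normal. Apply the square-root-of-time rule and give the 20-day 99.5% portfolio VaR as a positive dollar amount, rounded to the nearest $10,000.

$1,500,000

σ_p = √(0.47²·2.01² + 0.53²·2.037² + 2·0.47·0.47·0.53·2.01·2.037) = 1.737%.
σ_{20d} = 1.737% × √20 = 7.768%.
z(99.5%) = 2.576.
VaR = 2.576 × 7.768% = 20.010%; on $7,500,000 that is $1,500,750.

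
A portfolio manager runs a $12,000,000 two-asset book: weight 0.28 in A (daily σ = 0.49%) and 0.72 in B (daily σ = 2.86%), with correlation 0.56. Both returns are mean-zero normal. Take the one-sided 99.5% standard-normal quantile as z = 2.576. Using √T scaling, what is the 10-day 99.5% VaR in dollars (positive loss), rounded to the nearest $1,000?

σ_p = √(0.28²·0.49² + 0.72²·2.86² + 2·0.56·0.28·0.72·0.49·2.86) = 2.139%.
σ_{10d} = 2.139% × √10 = 6.764%.
VaR = 2.576 × 6.764% = 17.424%; on $12,000,000 that is $2,090,880.

$2,091,000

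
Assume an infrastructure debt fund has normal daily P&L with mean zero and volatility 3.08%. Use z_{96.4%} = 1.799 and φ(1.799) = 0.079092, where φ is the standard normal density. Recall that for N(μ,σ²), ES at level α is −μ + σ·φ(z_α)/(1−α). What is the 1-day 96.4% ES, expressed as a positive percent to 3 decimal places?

Tail multiplier: φ(z)/(1−α) = 0.079092 / 0.036 = 2.197.
ES = 3.08% × 2.197 = 6.767%.

6.767%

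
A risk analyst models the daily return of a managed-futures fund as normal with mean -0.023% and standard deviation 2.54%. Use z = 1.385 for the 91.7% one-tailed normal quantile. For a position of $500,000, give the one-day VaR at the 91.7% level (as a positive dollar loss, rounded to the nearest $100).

$17,700

VaR = −μ + z·σ = −(-0.023%) + 1.385 × 2.54% = 3.541%.
On $500,000: 0.03541 × $500,000 = $17,705.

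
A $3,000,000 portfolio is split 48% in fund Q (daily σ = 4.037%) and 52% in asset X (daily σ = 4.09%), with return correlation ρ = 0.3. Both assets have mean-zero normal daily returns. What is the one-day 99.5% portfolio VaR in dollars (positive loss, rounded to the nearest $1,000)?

σ_p² = 0.48²·4.037² + 0.52²·4.09² + 2·0.3·0.48·0.52·4.037·4.09 = 10.7509 (%²).
σ_p = √10.7509 = 3.279%.
At 99.5%, z = 2.576.
VaR = 2.576 × 3.279% = 8.447%; on $3,000,000 that is $253,410.

$253,000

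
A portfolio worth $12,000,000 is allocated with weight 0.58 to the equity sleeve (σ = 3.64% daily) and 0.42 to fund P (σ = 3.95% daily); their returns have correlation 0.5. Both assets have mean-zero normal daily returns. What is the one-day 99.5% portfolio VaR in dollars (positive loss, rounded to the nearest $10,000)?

σ_p² = 0.58²·3.64² + 0.42²·3.95² + 2·0.5·0.58·0.42·3.64·3.95 = 10.7119 (%²).
σ_p = √10.7119 = 3.273%.
At 99.5%, z = 2.576.
VaR = 2.576 × 3.273% = 8.431%; on $12,000,000 that is $1,011,720.

$1,010,000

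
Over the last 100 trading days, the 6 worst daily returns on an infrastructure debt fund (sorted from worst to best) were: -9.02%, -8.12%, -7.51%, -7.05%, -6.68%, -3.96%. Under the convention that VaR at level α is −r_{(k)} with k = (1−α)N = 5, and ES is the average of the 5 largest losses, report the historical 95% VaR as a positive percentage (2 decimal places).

6.68%

k = 5; the 5th lowest return is -6.68%, so VaR = 6.68%.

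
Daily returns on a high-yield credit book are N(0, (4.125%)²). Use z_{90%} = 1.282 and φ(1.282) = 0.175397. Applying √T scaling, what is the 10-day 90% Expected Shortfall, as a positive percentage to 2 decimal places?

σ_{10d} = 4.125% × √10 = 13.044%.
ES multiplier = φ(z)/(1−α) = 0.175397/0.1 = 1.754.
ES = 13.044% × 1.754 = 22.879%.

22.88%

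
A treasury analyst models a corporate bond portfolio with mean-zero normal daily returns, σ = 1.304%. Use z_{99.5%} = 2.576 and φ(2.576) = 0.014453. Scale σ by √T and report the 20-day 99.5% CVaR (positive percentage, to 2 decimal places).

16.86%

σ_{20d} = 1.304% × √20 = 5.832%.
ES multiplier = φ(z)/(1−α) = 0.014453/0.005 = 2.891.
ES = 5.832% × 2.891 = 16.860%.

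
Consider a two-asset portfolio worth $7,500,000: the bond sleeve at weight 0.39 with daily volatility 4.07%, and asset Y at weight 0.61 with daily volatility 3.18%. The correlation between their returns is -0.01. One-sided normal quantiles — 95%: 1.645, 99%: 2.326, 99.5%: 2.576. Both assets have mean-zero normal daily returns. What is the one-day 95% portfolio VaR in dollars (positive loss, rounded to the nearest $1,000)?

σ_p² = 0.39²·4.07² + 0.61²·3.18² + 2·-0.01·0.39·0.61·4.07·3.18 = 6.2208 (%²).
σ_p = √6.2208 = 2.494%.
VaR = 1.645 × 2.494% = 4.103%; on $7,500,000 that is $307,725.

$308,000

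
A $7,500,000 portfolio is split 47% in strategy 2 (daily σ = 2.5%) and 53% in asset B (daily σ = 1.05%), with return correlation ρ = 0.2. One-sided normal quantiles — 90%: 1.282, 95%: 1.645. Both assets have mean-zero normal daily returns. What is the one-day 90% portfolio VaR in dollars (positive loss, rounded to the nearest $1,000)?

$134,000

σ_p² = 0.47²·2.5² + 0.53²·1.05² + 2·0.2·0.47·0.53·2.5·1.05 = 1.9519 (%²).
σ_p = √1.9519 = 1.397%.
VaR = 1.282 × 1.397% = 1.791%; on $7,500,000 that is $134,325.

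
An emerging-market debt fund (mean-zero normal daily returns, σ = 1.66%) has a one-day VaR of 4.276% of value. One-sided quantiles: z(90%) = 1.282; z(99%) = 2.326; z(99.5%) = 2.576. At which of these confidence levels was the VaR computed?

Implied z = VaR/σ = 4.276 / 1.66 = 2.576.
This matches z(99.5%) = 2.576.

99.5%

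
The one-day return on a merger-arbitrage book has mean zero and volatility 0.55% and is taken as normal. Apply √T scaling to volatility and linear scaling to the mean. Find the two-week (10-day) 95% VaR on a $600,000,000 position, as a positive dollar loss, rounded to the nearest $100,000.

$17,200,000

At 95%, z = 1.645.
σ_{10d} = 0.55% × √10 = 1.739%.
VaR = 1.645 × 1.739% = 2.861%.
On $600,000,000: 0.02861 × $600,000,000 = $17,166,000.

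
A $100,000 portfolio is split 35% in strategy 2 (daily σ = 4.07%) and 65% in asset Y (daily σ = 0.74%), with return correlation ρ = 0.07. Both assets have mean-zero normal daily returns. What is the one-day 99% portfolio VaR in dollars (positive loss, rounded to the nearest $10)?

$3,570

σ_p² = 0.35²·4.07² + 0.65²·0.74² + 2·0.07·0.35·0.65·4.07·0.74 = 2.3565 (%²).
σ_p = √2.3565 = 1.535%.
At 99%, z = 2.326.
VaR = 2.326 × 1.535% = 3.570%; on $100,000 that is $3,570.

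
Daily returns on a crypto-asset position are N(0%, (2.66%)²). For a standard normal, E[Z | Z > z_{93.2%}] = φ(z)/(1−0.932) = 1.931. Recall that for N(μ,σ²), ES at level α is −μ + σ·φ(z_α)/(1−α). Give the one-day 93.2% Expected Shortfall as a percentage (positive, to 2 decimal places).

5.14%

ES = 2.66% × 1.931 = 5.136%.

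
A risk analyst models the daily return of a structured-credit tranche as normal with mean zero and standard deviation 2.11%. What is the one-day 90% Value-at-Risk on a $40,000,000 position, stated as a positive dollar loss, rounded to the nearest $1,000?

At 90% one-sided, z = 1.282.
VaR = z·σ = 1.282 × 2.11% = 2.705%.
On $40,000,000: 0.02705 × $40,000,000 = $1,082,000.

$1,082,000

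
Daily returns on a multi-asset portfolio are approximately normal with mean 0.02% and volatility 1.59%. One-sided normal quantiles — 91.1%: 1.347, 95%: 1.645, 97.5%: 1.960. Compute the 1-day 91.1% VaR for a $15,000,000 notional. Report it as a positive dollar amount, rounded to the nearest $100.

VaR = −μ + z·σ = −(0.02%) + 1.347 × 1.59% = 2.122%.
On $15,000,000: 0.02122 × $15,000,000 = $318,300.

$318,300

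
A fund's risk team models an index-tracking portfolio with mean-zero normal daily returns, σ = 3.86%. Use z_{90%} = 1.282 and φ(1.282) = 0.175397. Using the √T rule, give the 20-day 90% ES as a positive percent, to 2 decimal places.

30.28%

σ_{20d} = 3.86% × √20 = 17.262%.
ES multiplier = φ(z)/(1−α) = 0.175397/0.1 = 1.754.
ES = 17.262% × 1.754 = 30.278%.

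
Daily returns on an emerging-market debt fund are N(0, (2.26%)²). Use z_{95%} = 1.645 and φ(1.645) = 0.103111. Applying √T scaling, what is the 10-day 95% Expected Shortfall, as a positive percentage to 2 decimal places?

14.74%

σ_{10d} = 2.26% × √10 = 7.147%.
ES multiplier = φ(z)/(1−α) = 0.103111/0.05 = 2.062.
ES = 7.147% × 2.062 = 14.737%.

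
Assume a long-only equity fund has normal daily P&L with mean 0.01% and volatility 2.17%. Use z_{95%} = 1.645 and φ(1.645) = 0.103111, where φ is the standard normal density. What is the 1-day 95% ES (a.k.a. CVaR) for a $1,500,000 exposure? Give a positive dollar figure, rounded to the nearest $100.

Tail multiplier: φ(z)/(1−α) = 0.103111 / 0.05 = 2.062.
ES = −(0.01%) + 2.17% × 2.062 = 4.465%.
On $1,500,000: 0.04465 × $1,500,000 = $66,975.

$67,000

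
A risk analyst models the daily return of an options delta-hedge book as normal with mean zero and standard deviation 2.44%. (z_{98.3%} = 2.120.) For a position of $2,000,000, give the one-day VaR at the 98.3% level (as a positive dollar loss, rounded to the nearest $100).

VaR = z·σ = 2.120 × 2.44% = 5.173%.
On $2,000,000: 0.05173 × $2,000,000 = $103,460.

$103,500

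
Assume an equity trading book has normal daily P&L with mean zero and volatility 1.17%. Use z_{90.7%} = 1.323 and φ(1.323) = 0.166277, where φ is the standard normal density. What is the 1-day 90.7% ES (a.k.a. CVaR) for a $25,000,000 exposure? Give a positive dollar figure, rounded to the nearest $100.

Tail multiplier: φ(z)/(1−α) = 0.166277 / 0.093 = 1.788.
ES = 1.17% × 1.788 = 2.092%.
On $25,000,000: 0.02092 × $25,000,000 = $523,000.

$523,000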